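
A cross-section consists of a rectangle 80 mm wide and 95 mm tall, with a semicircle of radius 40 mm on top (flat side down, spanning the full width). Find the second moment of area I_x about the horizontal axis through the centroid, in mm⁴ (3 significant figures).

Decompose the section into non-overlapping parts with the origin at the bottom-left of its bounding rectangle.
Rectangular body: 80 × 95, A = 7 600 mm², y = 47.5 mm, Ī = 5 715 833 mm⁴.
Semicircular cap: semicircle r = 40, A = 2513.3 mm², y = 111.98 mm, Ī = 280 978 mm⁴.
Centroid: ȳ = ΣA·y / ΣA = 63.523 mm.
Transfer each piece to the horizontal axis through the centroid using Ī + A·d² with d = y − 63.523:
  rectangular body: d = -16.023 mm → contributes +7 667 084 mm⁴
  semicircular cap: d = 48.453 mm → contributes +6 181 450 mm⁴
Total I = 13 848 534 mm⁴.

I_x ≈ 1.38 × 10⁷ mm⁴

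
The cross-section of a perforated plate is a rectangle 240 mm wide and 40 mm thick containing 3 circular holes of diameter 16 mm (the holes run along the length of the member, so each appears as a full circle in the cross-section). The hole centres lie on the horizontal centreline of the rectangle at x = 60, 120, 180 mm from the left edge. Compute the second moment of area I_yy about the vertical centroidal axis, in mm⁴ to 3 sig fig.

I_yy ≈ 4.46 × 10⁷ mm⁴

Decompose the section into non-overlapping parts with the origin at the bottom-left of its bounding rectangle.
Plate: 240 × 40, A = 9 600 mm², x = 120 mm, Ī = 46 080 000 mm⁴.
Hole 1 (subtracted): ⌀16, A = 201.06 mm², x = 60 mm, Ī = 3 217 mm⁴.
Hole 2 (subtracted): ⌀16, A = 201.06 mm², x = 120 mm, Ī = 3 217 mm⁴.
Hole 3 (subtracted): ⌀16, A = 201.06 mm², x = 180 mm, Ī = 3 217 mm⁴.
By symmetry the centroid is at mid-width, x̄ = 120 mm.
Transfer each piece to the vertical centroidal axis using Ī + A·d² with d = x − 120:
  plate: d = 0 mm → contributes +46 080 000 mm⁴
  hole 1: d = -60 mm → contributes −727 040 mm⁴
  hole 2: d = 0 mm → contributes −3 217 mm⁴
  hole 3: d = 60 mm → contributes −727 040 mm⁴
Total I = 44 622 703 mm⁴.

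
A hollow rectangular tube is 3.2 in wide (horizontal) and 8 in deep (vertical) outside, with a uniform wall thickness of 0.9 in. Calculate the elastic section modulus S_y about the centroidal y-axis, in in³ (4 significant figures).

Break the section into simple shapes (no overlaps), measuring from the bottom-left corner of the bounding box.
Outer rectangle: 3.2 × 8, A = 25.6 in², x = 1.6 in, Ī = 21.8453 in⁴.
Inner void (subtracted): 1.4 × 6.2, A = 8.68 in², x = 1.6 in, Ī = 1.41773 in⁴.
By symmetry the centroid is at mid-width, x̄ = 1.6 in.
All pieces are centred on the centroidal y-axis, so I = ΣĪ (holes subtracted) = 20.4276 in⁴.
Extreme fibre distance c = 1.6 in; S = I/c = 12.7673 in³.

S_y ≈ 12.77 in³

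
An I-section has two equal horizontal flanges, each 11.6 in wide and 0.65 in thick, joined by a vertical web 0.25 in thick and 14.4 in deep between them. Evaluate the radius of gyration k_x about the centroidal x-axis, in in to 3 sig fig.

Split into non-overlapping primitives; take the origin at the lower-left of the bounding box.
Bottom flange: 11.6 × 0.65, A = 7.54 in², y = 0.325 in, Ī = 0.26547 in⁴.
Web: 0.25 × 14.4, A = 3.6 in², y = 7.85 in, Ī = 62.208 in⁴.
Top flange: 11.6 × 0.65, A = 7.54 in², y = 15.375 in, Ī = 0.26547 in⁴.
By symmetry the centroid is at mid-height, ȳ = 7.85 in.
Transfer each piece to the centroidal x-axis using Ī + A·d² with d = y − 7.85:
  bottom flange: d = -7.525 in → contributes +427.22 in⁴
  web: d = 0 in → contributes +62.208 in⁴
  top flange: d = 7.525 in → contributes +427.22 in⁴
Total I = 916.65 in⁴.
Radius of gyration: k = √(I/A) = √(916.65 / 18.68) = 7.0051 in.

k_x ≈ 7.01 in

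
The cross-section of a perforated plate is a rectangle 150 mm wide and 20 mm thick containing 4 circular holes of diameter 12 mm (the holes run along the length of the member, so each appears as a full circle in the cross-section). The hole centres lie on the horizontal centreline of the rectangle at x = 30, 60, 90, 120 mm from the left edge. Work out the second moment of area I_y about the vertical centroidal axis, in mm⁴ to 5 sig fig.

Break the section into simple shapes (no overlaps), measuring from the bottom-left corner of the bounding box.
Plate: 150 × 20, A = 3 000 mm², x = 75 mm, Ī = 5 625 000 mm⁴.
Hole 1 (subtracted): ⌀12, A = 113.0973 mm², x = 30 mm, Ī = 1017.876 mm⁴.
Hole 2 (subtracted): ⌀12, A = 113.0973 mm², x = 60 mm, Ī = 1017.876 mm⁴.
Hole 3 (subtracted): ⌀12, A = 113.0973 mm², x = 90 mm, Ī = 1017.876 mm⁴.
Hole 4 (subtracted): ⌀12, A = 113.0973 mm², x = 120 mm, Ī = 1017.876 mm⁴.
By symmetry the centroid is at mid-width, x̄ = 75 mm.
Transfer each piece to the vertical centroidal axis using Ī + A·d² with d = x − 75:
  plate: d = 0 mm → contributes +5 625 000 mm⁴
  hole 1: d = -45 mm → contributes −230 040 mm⁴
  hole 2: d = -15 mm → contributes −26464.78 mm⁴
  hole 3: d = 15 mm → contributes −26464.78 mm⁴
  hole 4: d = 45 mm → contributes −230 040 mm⁴
Total I = 5 111 990 mm⁴.

I_y ≈ 5.1120 × 10⁶ mm⁴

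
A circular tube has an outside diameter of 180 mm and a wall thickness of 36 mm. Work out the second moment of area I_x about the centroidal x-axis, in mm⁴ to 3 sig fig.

I_x ≈ 4.49 × 10⁷ mm⁴

Decompose the section into non-overlapping parts with the origin at the bottom-left of its bounding rectangle.
Outer circle: ⌀180, A = 25 447 mm², y = 90 mm, Ī = 51 529 974 mm⁴.
Bore (subtracted): ⌀108, A = 9160.9 mm², y = 90 mm, Ī = 6 678 285 mm⁴.
By symmetry the centroid is at mid-height, ȳ = 90 mm.
All pieces are centred on the centroidal x-axis, so I = ΣĪ (holes subtracted) = 44 851 689 mm⁴.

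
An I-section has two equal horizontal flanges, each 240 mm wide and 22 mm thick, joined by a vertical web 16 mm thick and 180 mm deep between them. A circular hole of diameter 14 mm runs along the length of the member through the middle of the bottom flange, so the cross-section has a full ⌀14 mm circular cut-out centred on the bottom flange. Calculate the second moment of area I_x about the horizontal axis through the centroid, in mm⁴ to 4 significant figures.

I_x ≈ 1.143 × 10⁸ mm⁴

Break the section into simple shapes (no overlaps), measuring from the bottom-left corner of the bounding box.
Bottom flange: 240 × 22, A = 5 280 mm², y = 11 mm, Ī = 212 960 mm⁴.
Web: 16 × 180, A = 2 880 mm², y = 112 mm, Ī = 7 776 000 mm⁴.
Top flange: 240 × 22, A = 5 280 mm², y = 213 mm, Ī = 212 960 mm⁴.
Hole (subtracted): ⌀14, A = 153.938 mm², y = 11 mm, Ī = 1885.74 mm⁴.
Centroid: ȳ = ΣA·y / ΣA = 113.17 mm.
Transfer each piece to the horizontal axis through the centroid using Ī + A·d² with d = y − 113.17:
  bottom flange: d = -102.17 mm → contributes +55 329 591 mm⁴
  web: d = -1.17023 mm → contributes +7 779 944 mm⁴
  top flange: d = 99.8298 mm → contributes +52 833 351 mm⁴
  hole: d = -102.17 mm → contributes −1 608 807 mm⁴
Total I = 114 334 078 mm⁴.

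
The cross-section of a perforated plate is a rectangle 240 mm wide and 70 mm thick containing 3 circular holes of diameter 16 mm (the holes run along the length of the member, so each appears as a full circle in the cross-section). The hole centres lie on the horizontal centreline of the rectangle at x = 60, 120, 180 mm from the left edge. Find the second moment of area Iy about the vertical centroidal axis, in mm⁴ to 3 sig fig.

Decompose the section into non-overlapping parts with the origin at the bottom-left of its bounding rectangle.
Plate: 240 × 70, A = 16 800 mm², x = 120 mm, Ī = 80 640 000 mm⁴.
Hole 1 (subtracted): ⌀16, A = 201.06 mm², x = 60 mm, Ī = 3 217 mm⁴.
Hole 2 (subtracted): ⌀16, A = 201.06 mm², x = 120 mm, Ī = 3 217 mm⁴.
Hole 3 (subtracted): ⌀16, A = 201.06 mm², x = 180 mm, Ī = 3 217 mm⁴.
By symmetry the centroid is at mid-width, x̄ = 120 mm.
Transfer each piece to the vertical centroidal axis using Ī + A·d² with d = x − 120:
  plate: d = 0 mm → contributes +80 640 000 mm⁴
  hole 1: d = -60 mm → contributes −727 040 mm⁴
  hole 2: d = 0 mm → contributes −3 217 mm⁴
  hole 3: d = 60 mm → contributes −727 040 mm⁴
Total I = 79 182 703 mm⁴.

Iy ≈ 7.92 × 10⁷ mm⁴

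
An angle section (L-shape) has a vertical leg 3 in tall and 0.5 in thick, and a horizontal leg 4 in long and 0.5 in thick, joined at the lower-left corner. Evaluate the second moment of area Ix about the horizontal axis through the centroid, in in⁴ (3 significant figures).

Ix ≈ 2.42 in⁴

Break the section into simple shapes (no overlaps), measuring from the bottom-left corner of the bounding box.
Vertical leg: 0.5 × 3, A = 1.5 in², y = 1.5 in, Ī = 1.125 in⁴.
Horizontal leg (remainder): 3.5 × 0.5, A = 1.75 in², y = 0.25 in, Ī = 0.036458 in⁴.
Centroid: ȳ = ΣA·y / ΣA = 0.82692 in.
Transfer each piece to the horizontal axis through the centroid using Ī + A·d² with d = y − 0.82692:
  vertical leg: d = 0.67308 in → contributes +1.8045 in⁴
  horizontal leg (remainder): d = -0.57692 in → contributes +0.61893 in⁴
Total I = 2.4235 in⁴.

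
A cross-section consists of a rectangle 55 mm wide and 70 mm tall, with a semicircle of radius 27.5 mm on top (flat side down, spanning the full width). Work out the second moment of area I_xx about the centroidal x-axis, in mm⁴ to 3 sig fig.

I_xx ≈ 3.61 × 10⁶ mm⁴

Decompose the section into non-overlapping parts with the origin at the bottom-left of its bounding rectangle.
Rectangular body: 55 × 70, A = 3 850 mm², y = 35 mm, Ī = 1 572 083 mm⁴.
Semicircular cap: semicircle r = 27.5, A = 1187.9 mm², y = 81.671 mm, Ī = 62 772 mm⁴.
Centroid: ȳ = ΣA·y / ΣA = 46.005 mm.
Transfer each piece to the centroidal x-axis using Ī + A·d² with d = y − 46.005:
  rectangular body: d = -11.005 mm → contributes +2 038 346 mm⁴
  semicircular cap: d = 35.666 mm → contributes +1 573 916 mm⁴
Total I = 3 612 262 mm⁴.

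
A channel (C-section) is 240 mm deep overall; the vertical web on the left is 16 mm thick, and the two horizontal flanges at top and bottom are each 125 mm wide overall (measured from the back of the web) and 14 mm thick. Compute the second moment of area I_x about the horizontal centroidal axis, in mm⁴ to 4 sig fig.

I_x ≈ 5.745 × 10⁷ mm⁴

Split into non-overlapping primitives; take the origin at the lower-left of the bounding box.
Web: 16 × 240, A = 3 840 mm², y = 120 mm, Ī = 18 432 000 mm⁴.
Top flange (beyond web): 109 × 14, A = 1 526 mm², y = 233 mm, Ī = 24924.7 mm⁴.
Bottom flange (beyond web): 109 × 14, A = 1 526 mm², y = 7 mm, Ī = 24924.7 mm⁴.
By symmetry the centroid is at mid-height, ȳ = 120 mm.
Transfer each piece to the horizontal centroidal axis using Ī + A·d² with d = y − 120:
  web: d = 0 mm → contributes +18 432 000 mm⁴
  top flange (beyond web): d = 113 mm → contributes +19 510 419 mm⁴
  bottom flange (beyond web): d = -113 mm → contributes +19 510 419 mm⁴
Total I = 57 452 837 mm⁴.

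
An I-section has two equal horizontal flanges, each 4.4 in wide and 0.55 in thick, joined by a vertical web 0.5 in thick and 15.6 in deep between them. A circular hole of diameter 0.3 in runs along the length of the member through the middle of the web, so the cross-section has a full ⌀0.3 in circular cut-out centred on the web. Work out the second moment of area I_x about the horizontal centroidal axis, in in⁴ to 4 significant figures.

Decompose the section into non-overlapping parts with the origin at the bottom-left of its bounding rectangle.
Bottom flange: 4.4 × 0.55, A = 2.42 in², y = 0.275 in, Ī = 0.0610042 in⁴.
Web: 0.5 × 15.6, A = 7.8 in², y = 8.35 in, Ī = 158.184 in⁴.
Top flange: 4.4 × 0.55, A = 2.42 in², y = 16.425 in, Ī = 0.0610042 in⁴.
Hole (subtracted): ⌀0.3, A = 0.0706858 in², y = 8.35 in, Ī = 0.000397608 in⁴.
By symmetry the centroid is at mid-height, ȳ = 8.35 in.
Transfer each piece to the horizontal centroidal axis using Ī + A·d² with d = y − 8.35:
  bottom flange: d = -8.075 in → contributes +157.859 in⁴
  web: d = 0 in → contributes +158.184 in⁴
  top flange: d = 8.075 in → contributes +157.859 in⁴
  hole: d = 0 in → contributes −0.000397608 in⁴
Total I = 473.901 in⁴.

I_x ≈ 473.9 in⁴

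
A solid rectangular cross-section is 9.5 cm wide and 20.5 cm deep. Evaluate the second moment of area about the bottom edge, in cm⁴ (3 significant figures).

I_base ≈ 2.73 × 10⁴ cm⁴

The section: 9.5 × 20.5, A = 194.75 cm², y = 10.25 cm, Ī = 6820.3 cm⁴.
Transfer it to the base of the section using Ī + A·d² with d = y − 0:
  the section: d = 10.25 cm → contributes +27 281 cm⁴
Total I = 27 281 cm⁴.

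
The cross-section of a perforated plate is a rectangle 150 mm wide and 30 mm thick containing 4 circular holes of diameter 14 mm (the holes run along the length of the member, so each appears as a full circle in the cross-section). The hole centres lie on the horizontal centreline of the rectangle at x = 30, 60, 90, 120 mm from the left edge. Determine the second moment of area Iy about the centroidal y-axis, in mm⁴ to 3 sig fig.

Iy ≈ 7.74 × 10⁶ mm⁴

Split into non-overlapping primitives; take the origin at the lower-left of the bounding box.
Plate: 150 × 30, A = 4 500 mm², x = 75 mm, Ī = 8 437 500 mm⁴.
Hole 1 (subtracted): ⌀14, A = 153.94 mm², x = 30 mm, Ī = 1885.7 mm⁴.
Hole 2 (subtracted): ⌀14, A = 153.94 mm², x = 60 mm, Ī = 1885.7 mm⁴.
Hole 3 (subtracted): ⌀14, A = 153.94 mm², x = 90 mm, Ī = 1885.7 mm⁴.
Hole 4 (subtracted): ⌀14, A = 153.94 mm², x = 120 mm, Ī = 1885.7 mm⁴.
By symmetry the centroid is at mid-width, x̄ = 75 mm.
Transfer each piece to the centroidal y-axis using Ī + A·d² with d = x − 75:
  plate: d = 0 mm → contributes +8 437 500 mm⁴
  hole 1: d = -45 mm → contributes −313 610 mm⁴
  hole 2: d = -15 mm → contributes −36 522 mm⁴
  hole 3: d = 15 mm → contributes −36 522 mm⁴
  hole 4: d = 45 mm → contributes −313 610 mm⁴
Total I = 7 737 236 mm⁴.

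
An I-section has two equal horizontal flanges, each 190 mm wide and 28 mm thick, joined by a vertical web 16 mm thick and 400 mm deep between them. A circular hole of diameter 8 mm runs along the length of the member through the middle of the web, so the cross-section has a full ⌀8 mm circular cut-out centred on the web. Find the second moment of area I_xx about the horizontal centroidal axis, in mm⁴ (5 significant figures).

Split into non-overlapping primitives; take the origin at the lower-left of the bounding box.
Bottom flange: 190 × 28, A = 5 320 mm², y = 14 mm, Ī = 347573.3 mm⁴.
Web: 16 × 400, A = 6 400 mm², y = 228 mm, Ī = 85 333 333 mm⁴.
Top flange: 190 × 28, A = 5 320 mm², y = 442 mm, Ī = 347573.3 mm⁴.
Hole (subtracted): ⌀8, A = 50.26548 mm², y = 228 mm, Ī = 201.0619 mm⁴.
By symmetry the centroid is at mid-height, ȳ = 228 mm.
Transfer each piece to the horizontal centroidal axis using Ī + A·d² with d = y − 228:
  bottom flange: d = -214 mm → contributes +243 982 293 mm⁴
  web: d = 0 mm → contributes +85 333 333 mm⁴
  top flange: d = 214 mm → contributes +243 982 293 mm⁴
  hole: d = 0 mm → contributes −201.0619 mm⁴
Total I = 573 297 719 mm⁴.

I_xx ≈ 5.7330 × 10⁸ mm⁴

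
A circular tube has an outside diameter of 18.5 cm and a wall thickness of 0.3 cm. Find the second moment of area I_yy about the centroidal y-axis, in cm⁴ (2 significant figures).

I_yy ≈ 710 cm⁴

Split into non-overlapping primitives; take the origin at the lower-left of the bounding box.
Outer circle: ⌀18.5, A = 268.8 cm², x = 9.25 cm, Ī = 5 750 cm⁴.
Bore (subtracted): ⌀17.9, A = 251.6 cm², x = 9.25 cm, Ī = 5 039 cm⁴.
By symmetry the centroid is at mid-width, x̄ = 9.25 cm.
All pieces are centred on the centroidal y-axis, so I = ΣĪ (holes subtracted) = 710.4 cm⁴.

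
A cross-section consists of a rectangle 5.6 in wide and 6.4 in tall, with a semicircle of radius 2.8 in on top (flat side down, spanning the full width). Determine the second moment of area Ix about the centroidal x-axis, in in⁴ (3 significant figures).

Treat the section as a set of non-overlapping primitives; coordinates are from the bounding-box lower-left.
Rectangular body: 5.6 × 6.4, A = 35.84 in², y = 3.2 in, Ī = 122.33 in⁴.
Semicircular cap: semicircle r = 2.8, A = 12.315 in², y = 7.5884 in, Ī = 6.7463 in⁴.
Centroid: ȳ = ΣA·y / ΣA = 4.3223 in.
Transfer each piece to the centroidal x-axis using Ī + A·d² with d = y − 4.3223:
  rectangular body: d = -1.1223 in → contributes +167.47 in⁴
  semicircular cap: d = 3.2661 in → contributes +138.12 in⁴
Total I = 305.59 in⁴.

Ix ≈ 306 in⁴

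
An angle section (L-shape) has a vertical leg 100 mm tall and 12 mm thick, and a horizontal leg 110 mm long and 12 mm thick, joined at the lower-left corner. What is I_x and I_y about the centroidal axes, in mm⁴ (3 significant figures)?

I_x ≈ 2.16 × 10⁶ mm⁴, I_y ≈ 2.75 × 10⁶ mm⁴

Split into non-overlapping primitives; take the origin at the lower-left of the bounding box.
Vertical leg: 12 × 100, A = 1 200 mm², y = 50 mm, Ī = 1 000 000 mm⁴.
Horizontal leg (remainder): 98 × 12, A = 1 176 mm², y = 6 mm, Ī = 14 112 mm⁴.
Centroid: ȳ = ΣA·y / ΣA = 28.222 mm.
Transfer each piece to the centroidal x-axis using Ī + A·d² with d = y − 28.222:
  vertical leg: d = 21.778 mm → contributes +1 569 126 mm⁴
  horizontal leg (remainder): d = -22.222 mm → contributes +594 853 mm⁴
Total I = 2 163 979 mm⁴.
For the y-axis: x̄ = 33.222 mm.
Repeating about the centroidal y-axis gives I_y = 2 752 259 mm⁴.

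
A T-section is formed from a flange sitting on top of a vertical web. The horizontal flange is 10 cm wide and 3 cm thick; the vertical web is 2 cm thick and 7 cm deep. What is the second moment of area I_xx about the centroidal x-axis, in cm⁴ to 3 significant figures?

Treat the section as a set of non-overlapping primitives; coordinates are from the bounding-box lower-left.
Flange: 10 × 3, A = 30 cm², y = 8.5 cm, Ī = 22.5 cm⁴.
Web: 2 × 7, A = 14 cm², y = 3.5 cm, Ī = 57.167 cm⁴.
Centroid: ȳ = ΣA·y / ΣA = 6.9091 cm.
Transfer each piece to the centroidal x-axis using Ī + A·d² with d = y − 6.9091:
  flange: d = 1.5909 cm → contributes +98.43 cm⁴
  web: d = -3.4091 cm → contributes +219.87 cm⁴
Total I = 318.3 cm⁴.

I_xx ≈ 318 cm⁴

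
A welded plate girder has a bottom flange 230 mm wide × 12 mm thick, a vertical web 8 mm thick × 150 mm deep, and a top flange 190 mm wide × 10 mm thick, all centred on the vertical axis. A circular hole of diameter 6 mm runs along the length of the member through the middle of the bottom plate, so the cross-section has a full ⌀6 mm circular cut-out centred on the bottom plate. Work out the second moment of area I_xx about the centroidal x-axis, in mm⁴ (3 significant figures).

I_xx ≈ 3.16 × 10⁷ mm⁴

Break the section into simple shapes (no overlaps), measuring from the bottom-left corner of the bounding box.
Bottom plate: 230 × 12, A = 2 760 mm², y = 6 mm, Ī = 33 120 mm⁴.
Web plate: 8 × 150, A = 1 200 mm², y = 87 mm, Ī = 2 250 000 mm⁴.
Top plate: 190 × 10, A = 1 900 mm², y = 167 mm, Ī = 15 833 mm⁴.
Hole (subtracted): ⌀6, A = 28.274 mm², y = 6 mm, Ī = 63.617 mm⁴.
Centroid: ȳ = ΣA·y / ΣA = 75.122 mm.
Transfer each piece to the centroidal x-axis using Ī + A·d² with d = y − 75.122:
  bottom plate: d = -69.122 mm → contributes +13 219 953 mm⁴
  web plate: d = 11.878 mm → contributes +2 419 307 mm⁴
  top plate: d = 91.878 mm → contributes +16 054 843 mm⁴
  hole: d = -69.122 mm → contributes −135 154 mm⁴
Total I = 31 558 949 mm⁴.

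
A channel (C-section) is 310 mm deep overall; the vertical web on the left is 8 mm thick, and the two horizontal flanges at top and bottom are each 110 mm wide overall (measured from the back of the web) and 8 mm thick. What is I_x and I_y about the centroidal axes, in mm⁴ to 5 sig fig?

Decompose the section into non-overlapping parts with the origin at the bottom-left of its bounding rectangle.
Web: 8 × 310, A = 2 480 mm², y = 155 mm, Ī = 19 860 667 mm⁴.
Top flange (beyond web): 102 × 8, A = 816 mm², y = 306 mm, Ī = 4 352 mm⁴.
Bottom flange (beyond web): 102 × 8, A = 816 mm², y = 4 mm, Ī = 4 352 mm⁴.
By symmetry the centroid is at mid-height, ȳ = 155 mm.
Transfer each piece to the centroidal x-axis using Ī + A·d² with d = y − 155:
  web: d = 0 mm → contributes +19 860 667 mm⁴
  top flange (beyond web): d = 151 mm → contributes +18 609 968 mm⁴
  bottom flange (beyond web): d = -151 mm → contributes +18 609 968 mm⁴
Total I = 57 080 603 mm⁴.
For the y-axis: x̄ = 25.82879 mm.
Repeating about the centroidal y-axis gives I_y = 4 405 618 mm⁴.

I_x ≈ 5.7081 × 10⁷ mm⁴, I_y ≈ 4.4056 × 10⁶ mm⁴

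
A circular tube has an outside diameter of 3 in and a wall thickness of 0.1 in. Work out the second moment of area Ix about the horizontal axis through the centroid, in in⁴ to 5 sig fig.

Break the section into simple shapes (no overlaps), measuring from the bottom-left corner of the bounding box.
Outer circle: ⌀3, A = 7.068583 in², y = 1.5 in, Ī = 3.976078 in⁴.
Bore (subtracted): ⌀2.8, A = 6.157522 in², y = 1.5 in, Ī = 3.017186 in⁴.
By symmetry the centroid is at mid-height, ȳ = 1.5 in.
All pieces are centred on the horizontal axis through the centroid, so I = ΣĪ (holes subtracted) = 0.9588926 in⁴.

Ix ≈ 0.95889 in⁴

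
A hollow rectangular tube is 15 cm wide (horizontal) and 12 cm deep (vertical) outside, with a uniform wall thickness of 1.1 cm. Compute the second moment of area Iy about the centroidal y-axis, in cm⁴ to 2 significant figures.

Treat the section as a set of non-overlapping primitives; coordinates are from the bounding-box lower-left.
Outer rectangle: 15 × 12, A = 180 cm², x = 7.5 cm, Ī = 3 375 cm⁴.
Inner void (subtracted): 12.8 × 9.8, A = 125.4 cm², x = 7.5 cm, Ī = 1 713 cm⁴.
By symmetry the centroid is at mid-width, x̄ = 7.5 cm.
All pieces are centred on the centroidal y-axis, so I = ΣĪ (holes subtracted) = 1 662 cm⁴.

Iy ≈ 1700 cm⁴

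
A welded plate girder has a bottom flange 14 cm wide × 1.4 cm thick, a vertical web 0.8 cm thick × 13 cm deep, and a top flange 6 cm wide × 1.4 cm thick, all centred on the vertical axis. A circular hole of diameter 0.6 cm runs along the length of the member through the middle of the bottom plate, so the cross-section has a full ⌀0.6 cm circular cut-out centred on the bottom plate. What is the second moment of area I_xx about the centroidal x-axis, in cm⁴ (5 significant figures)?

I_xx ≈ 1425.8 cm⁴

Break the section into simple shapes (no overlaps), measuring from the bottom-left corner of the bounding box.
Bottom plate: 14 × 1.4, A = 19.6 cm², y = 0.7 cm, Ī = 3.201333 cm⁴.
Web plate: 0.8 × 13, A = 10.4 cm², y = 7.9 cm, Ī = 146.4667 cm⁴.
Top plate: 6 × 1.4, A = 8.4 cm², y = 15.1 cm, Ī = 1.372 cm⁴.
Hole (subtracted): ⌀0.6, A = 0.2827433 cm², y = 0.7 cm, Ī = 0.006361725 cm⁴.
Centroid: ȳ = ΣA·y / ΣA = 5.83783 cm.
Transfer each piece to the centroidal x-axis using Ī + A·d² with d = y − 5.83783:
  bottom plate: d = -5.13783 cm → contributes +520.5884 cm⁴
  web plate: d = 2.06217 cm → contributes +190.6931 cm⁴
  top plate: d = 9.26217 cm → contributes +721.9894 cm⁴
  hole: d = -5.13783 cm → contributes −7.470023 cm⁴
Total I = 1425.801 cm⁴.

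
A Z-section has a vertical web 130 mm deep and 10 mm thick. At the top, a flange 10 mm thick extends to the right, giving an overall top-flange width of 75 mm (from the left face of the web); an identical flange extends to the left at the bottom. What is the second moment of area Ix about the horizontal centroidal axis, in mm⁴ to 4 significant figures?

Ix ≈ 6.522 × 10⁶ mm⁴

Split into non-overlapping primitives; take the origin at the lower-left of the bounding box.
Web: 10 × 130, A = 1 300 mm², y = 65 mm, Ī = 1 830 833 mm⁴.
Top flange (beyond web): 65 × 10, A = 650 mm², y = 125 mm, Ī = 5416.67 mm⁴.
Bottom flange (beyond web): 65 × 10, A = 650 mm², y = 5 mm, Ī = 5416.67 mm⁴.
Centroid: ȳ = ΣA·y / ΣA = 65 mm.
Transfer each piece to the horizontal centroidal axis using Ī + A·d² with d = y − 65:
  web: d = 0 mm → contributes +1 830 833 mm⁴
  top flange (beyond web): d = 60 mm → contributes +2 345 417 mm⁴
  bottom flange (beyond web): d = -60 mm → contributes +2 345 417 mm⁴
Total I = 6 521 667 mm⁴.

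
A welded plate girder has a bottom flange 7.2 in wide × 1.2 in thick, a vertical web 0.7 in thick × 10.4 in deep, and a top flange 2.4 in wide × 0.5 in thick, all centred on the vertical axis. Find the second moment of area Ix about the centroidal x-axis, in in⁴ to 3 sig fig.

Ix ≈ 282 in⁴

Treat the section as a set of non-overlapping primitives; coordinates are from the bounding-box lower-left.
Bottom plate: 7.2 × 1.2, A = 8.64 in², y = 0.6 in, Ī = 1.0368 in⁴.
Web plate: 0.7 × 10.4, A = 7.28 in², y = 6.4 in, Ī = 65.617 in⁴.
Top plate: 2.4 × 0.5, A = 1.2 in², y = 11.85 in, Ī = 0.025 in⁴.
Centroid: ȳ = ΣA·y / ΣA = 3.8549 in.
Transfer each piece to the centroidal x-axis using Ī + A·d² with d = y − 3.8549:
  bottom plate: d = -3.2549 in → contributes +92.573 in⁴
  web plate: d = 2.5451 in → contributes +112.77 in⁴
  top plate: d = 7.9951 in → contributes +76.731 in⁴
Total I = 282.08 in⁴.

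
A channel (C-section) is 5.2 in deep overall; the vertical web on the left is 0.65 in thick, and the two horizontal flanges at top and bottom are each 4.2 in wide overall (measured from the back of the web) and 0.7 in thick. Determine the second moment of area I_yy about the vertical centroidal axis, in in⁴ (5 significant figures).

I_yy ≈ 14.211 in⁴

Split into non-overlapping primitives; take the origin at the lower-left of the bounding box.
Web: 0.65 × 5.2, A = 3.38 in², x = 0.325 in, Ī = 0.1190042 in⁴.
Top flange (beyond web): 3.55 × 0.7, A = 2.485 in², x = 2.425 in, Ī = 2.609768 in⁴.
Bottom flange (beyond web): 3.55 × 0.7, A = 2.485 in², x = 2.425 in, Ī = 2.609768 in⁴.
Centroid: x̄ = ΣA·x / ΣA = 1.57494 in.
Transfer each piece to the vertical centroidal axis using Ī + A·d² with d = x − 1.57494:
  web: d = -1.24994 in → contributes +5.399748 in⁴
  top flange (beyond web): d = 0.8500599 in → contributes +4.405433 in⁴
  bottom flange (beyond web): d = 0.8500599 in → contributes +4.405433 in⁴
Total I = 14.21061 in⁴.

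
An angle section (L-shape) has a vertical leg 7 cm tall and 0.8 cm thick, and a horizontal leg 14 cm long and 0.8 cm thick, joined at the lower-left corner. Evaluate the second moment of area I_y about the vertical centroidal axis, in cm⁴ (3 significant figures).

I_y ≈ 333 cm⁴

Break the section into simple shapes (no overlaps), measuring from the bottom-left corner of the bounding box.
Vertical leg: 0.8 × 7, A = 5.6 cm², x = 0.4 cm, Ī = 0.29867 cm⁴.
Horizontal leg (remainder): 13.2 × 0.8, A = 10.56 cm², x = 7.4 cm, Ī = 153.33 cm⁴.
Centroid: x̄ = ΣA·x / ΣA = 4.9743 cm.
Transfer each piece to the vertical centroidal axis using Ī + A·d² with d = x − 4.9743:
  vertical leg: d = -4.5743 cm → contributes +117.47 cm⁴
  horizontal leg (remainder): d = 2.4257 cm → contributes +215.47 cm⁴
Total I = 332.94 cm⁴.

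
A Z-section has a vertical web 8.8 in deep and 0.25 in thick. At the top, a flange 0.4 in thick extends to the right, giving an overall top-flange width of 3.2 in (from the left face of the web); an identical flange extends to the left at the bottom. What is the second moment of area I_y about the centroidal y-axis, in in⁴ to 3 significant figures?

Decompose the section into non-overlapping parts with the origin at the bottom-left of its bounding rectangle.
Web: 0.25 × 8.8, A = 2.2 in², x = 3.075 in, Ī = 0.011458 in⁴.
Top flange (beyond web): 2.95 × 0.4, A = 1.18 in², x = 4.675 in, Ī = 0.85575 in⁴.
Bottom flange (beyond web): 2.95 × 0.4, A = 1.18 in², x = 1.475 in, Ī = 0.85575 in⁴.
Centroid: x̄ = ΣA·x / ΣA = 3.075 in.
Transfer each piece to the centroidal y-axis using Ī + A·d² with d = x − 3.075:
  web: d = 0 in → contributes +0.011458 in⁴
  top flange (beyond web): d = 1.6 in → contributes +3.8765 in⁴
  bottom flange (beyond web): d = -1.6 in → contributes +3.8765 in⁴
Total I = 7.7646 in⁴.

I_y ≈ 7.76 in⁴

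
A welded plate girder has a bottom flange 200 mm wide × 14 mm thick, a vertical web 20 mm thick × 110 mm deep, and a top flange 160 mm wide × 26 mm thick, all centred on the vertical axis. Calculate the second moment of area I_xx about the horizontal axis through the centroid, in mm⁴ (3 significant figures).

Decompose the section into non-overlapping parts with the origin at the bottom-left of its bounding rectangle.
Bottom plate: 200 × 14, A = 2 800 mm², y = 7 mm, Ī = 45 733 mm⁴.
Web plate: 20 × 110, A = 2 200 mm², y = 69 mm, Ī = 2 218 333 mm⁴.
Top plate: 160 × 26, A = 4 160 mm², y = 137 mm, Ī = 234 347 mm⁴.
Centroid: ȳ = ΣA·y / ΣA = 80.93 mm.
Transfer each piece to the horizontal axis through the centroid using Ī + A·d² with d = y − 80.93:
  bottom plate: d = -73.93 mm → contributes +15 349 593 mm⁴
  web plate: d = -11.93 mm → contributes +2 531 455 mm⁴
  top plate: d = 56.07 mm → contributes +13 312 680 mm⁴
Total I = 31 193 729 mm⁴.

I_xx ≈ 3.12 × 10⁷ mm⁴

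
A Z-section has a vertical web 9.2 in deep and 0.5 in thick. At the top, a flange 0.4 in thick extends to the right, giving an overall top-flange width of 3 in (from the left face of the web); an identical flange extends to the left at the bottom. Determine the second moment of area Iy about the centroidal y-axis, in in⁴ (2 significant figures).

Treat the section as a set of non-overlapping primitives; coordinates are from the bounding-box lower-left.
Web: 0.5 × 9.2, A = 4.6 in², x = 2.75 in, Ī = 0.09583 in⁴.
Top flange (beyond web): 2.5 × 0.4, A = 1 in², x = 4.25 in, Ī = 0.5208 in⁴.
Bottom flange (beyond web): 2.5 × 0.4, A = 1 in², x = 1.25 in, Ī = 0.5208 in⁴.
Centroid: x̄ = ΣA·x / ΣA = 2.75 in.
Transfer each piece to the centroidal y-axis using Ī + A·d² with d = x − 2.75:
  web: d = 0 in → contributes +0.09583 in⁴
  top flange (beyond web): d = 1.5 in → contributes +2.771 in⁴
  bottom flange (beyond web): d = -1.5 in → contributes +2.771 in⁴
Total I = 5.638 in⁴.

Iy ≈ 5.6 in⁴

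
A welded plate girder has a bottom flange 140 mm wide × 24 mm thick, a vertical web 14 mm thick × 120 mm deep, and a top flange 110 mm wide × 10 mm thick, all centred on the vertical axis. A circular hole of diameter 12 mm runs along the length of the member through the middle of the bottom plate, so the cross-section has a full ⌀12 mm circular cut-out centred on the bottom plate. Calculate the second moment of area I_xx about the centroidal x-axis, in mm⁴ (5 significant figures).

Decompose the section into non-overlapping parts with the origin at the bottom-left of its bounding rectangle.
Bottom plate: 140 × 24, A = 3 360 mm², y = 12 mm, Ī = 161 280 mm⁴.
Web plate: 14 × 120, A = 1 680 mm², y = 84 mm, Ī = 2 016 000 mm⁴.
Top plate: 110 × 10, A = 1 100 mm², y = 149 mm, Ī = 9166.667 mm⁴.
Hole (subtracted): ⌀12, A = 113.0973 mm², y = 12 mm, Ī = 1017.876 mm⁴.
Centroid: ȳ = ΣA·y / ΣA = 57.07456 mm.
Transfer each piece to the centroidal x-axis using Ī + A·d² with d = y − 57.07456:
  bottom plate: d = -45.07456 mm → contributes +6 987 846 mm⁴
  web plate: d = 26.92544 mm → contributes +3 233 965 mm⁴
  top plate: d = 91.92544 mm → contributes +9 304 481 mm⁴
  hole: d = -45.07456 mm → contributes −230799.6 mm⁴
Total I = 19 295 493 mm⁴.

I_xx ≈ 1.9295 × 10⁷ mm⁴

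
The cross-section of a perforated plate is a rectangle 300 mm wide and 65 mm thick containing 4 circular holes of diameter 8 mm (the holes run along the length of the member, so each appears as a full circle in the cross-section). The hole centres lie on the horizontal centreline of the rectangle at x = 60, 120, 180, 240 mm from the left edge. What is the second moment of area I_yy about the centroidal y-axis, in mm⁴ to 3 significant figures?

I_yy ≈ 1.45 × 10⁸ mm⁴

Treat the section as a set of non-overlapping primitives; coordinates are from the bounding-box lower-left.
Plate: 300 × 65, A = 19 500 mm², x = 150 mm, Ī = 146 250 000 mm⁴.
Hole 1 (subtracted): ⌀8, A = 50.265 mm², x = 60 mm, Ī = 201.06 mm⁴.
Hole 2 (subtracted): ⌀8, A = 50.265 mm², x = 120 mm, Ī = 201.06 mm⁴.
Hole 3 (subtracted): ⌀8, A = 50.265 mm², x = 180 mm, Ī = 201.06 mm⁴.
Hole 4 (subtracted): ⌀8, A = 50.265 mm², x = 240 mm, Ī = 201.06 mm⁴.
By symmetry the centroid is at mid-width, x̄ = 150 mm.
Transfer each piece to the centroidal y-axis using Ī + A·d² with d = x − 150:
  plate: d = 0 mm → contributes +146 250 000 mm⁴
  hole 1: d = -90 mm → contributes −407 351 mm⁴
  hole 2: d = -30 mm → contributes −45 440 mm⁴
  hole 3: d = 30 mm → contributes −45 440 mm⁴
  hole 4: d = 90 mm → contributes −407 351 mm⁴
Total I = 145 344 417 mm⁴.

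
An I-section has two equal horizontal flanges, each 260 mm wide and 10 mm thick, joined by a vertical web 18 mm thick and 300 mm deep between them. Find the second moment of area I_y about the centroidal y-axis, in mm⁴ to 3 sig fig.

Split into non-overlapping primitives; take the origin at the lower-left of the bounding box.
Bottom flange: 260 × 10, A = 2 600 mm², x = 130 mm, Ī = 14 646 667 mm⁴.
Web: 18 × 300, A = 5 400 mm², x = 130 mm, Ī = 145 800 mm⁴.
Top flange: 260 × 10, A = 2 600 mm², x = 130 mm, Ī = 14 646 667 mm⁴.
By symmetry the centroid is at mid-width, x̄ = 130 mm.
All pieces are centred on the centroidal y-axis, so I = ΣĪ = 29 439 133 mm⁴.

I_y ≈ 2.94 × 10⁷ mm⁴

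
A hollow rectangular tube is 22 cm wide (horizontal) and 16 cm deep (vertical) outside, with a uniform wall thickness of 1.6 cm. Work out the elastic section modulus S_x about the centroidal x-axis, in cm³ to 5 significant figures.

Split into non-overlapping primitives; take the origin at the lower-left of the bounding box.
Outer rectangle: 22 × 16, A = 352 cm², y = 8 cm, Ī = 7509.333 cm⁴.
Inner void (subtracted): 18.8 × 12.8, A = 240.64 cm², y = 8 cm, Ī = 3285.538 cm⁴.
By symmetry the centroid is at mid-height, ȳ = 8 cm.
All pieces are centred on the centroidal x-axis, so I = ΣĪ (holes subtracted) = 4223.795 cm⁴.
Extreme fibre distance c = 8 cm; S = I/c = 527.9744 cm³.

S_x ≈ 527.97 cm³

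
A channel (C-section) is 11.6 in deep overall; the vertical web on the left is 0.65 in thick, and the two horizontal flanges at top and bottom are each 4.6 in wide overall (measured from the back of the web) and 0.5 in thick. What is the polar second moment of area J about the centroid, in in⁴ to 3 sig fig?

Break the section into simple shapes (no overlaps), measuring from the bottom-left corner of the bounding box.
Web: 0.65 × 11.6, A = 7.54 in², y = 5.8 in, Ī = 84.549 in⁴.
Top flange (beyond web): 3.95 × 0.5, A = 1.975 in², y = 11.35 in, Ī = 0.041146 in⁴.
Bottom flange (beyond web): 3.95 × 0.5, A = 1.975 in², y = 0.25 in, Ī = 0.041146 in⁴.
By symmetry the centroid is at mid-height, ȳ = 5.8 in.
Transfer each piece to the centroidal x-axis using Ī + A·d² with d = y − 5.8:
  web: d = 0 in → contributes +84.549 in⁴
  top flange (beyond web): d = 5.55 in → contributes +60.876 in⁴
  bottom flange (beyond web): d = -5.55 in → contributes +60.876 in⁴
Total I = 206.3 in⁴.
For the y-axis: x̄ = 1.1157 in.
Repeating about the centroidal y-axis gives I_y = 19.113 in⁴.
Polar second moment: J = I_x + I_y = 225.41 in⁴.

J ≈ 225 in⁴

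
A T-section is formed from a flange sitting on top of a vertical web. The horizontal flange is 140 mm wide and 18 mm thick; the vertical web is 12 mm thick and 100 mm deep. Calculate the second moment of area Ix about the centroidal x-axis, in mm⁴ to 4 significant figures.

Ix ≈ 3.898 × 10⁶ mm⁴

Treat the section as a set of non-overlapping primitives; coordinates are from the bounding-box lower-left.
Flange: 140 × 18, A = 2 520 mm², y = 109 mm, Ī = 68 040 mm⁴.
Web: 12 × 100, A = 1 200 mm², y = 50 mm, Ī = 1 000 000 mm⁴.
Centroid: ȳ = ΣA·y / ΣA = 89.9677 mm.
Transfer each piece to the centroidal x-axis using Ī + A·d² with d = y − 89.9677:
  flange: d = 19.0323 mm → contributes +980 852 mm⁴
  web: d = -39.9677 mm → contributes +2 916 904 mm⁴
Total I = 3 897 756 mm⁴.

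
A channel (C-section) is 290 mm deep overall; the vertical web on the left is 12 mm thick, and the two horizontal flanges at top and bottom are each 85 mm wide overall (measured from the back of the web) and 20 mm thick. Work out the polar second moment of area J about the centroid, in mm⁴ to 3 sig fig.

J ≈ 8.19 × 10⁷ mm⁴

Treat the section as a set of non-overlapping primitives; coordinates are from the bounding-box lower-left.
Web: 12 × 290, A = 3 480 mm², y = 145 mm, Ī = 24 389 000 mm⁴.
Top flange (beyond web): 73 × 20, A = 1 460 mm², y = 280 mm, Ī = 48 667 mm⁴.
Bottom flange (beyond web): 73 × 20, A = 1 460 mm², y = 10 mm, Ī = 48 667 mm⁴.
By symmetry the centroid is at mid-height, ȳ = 145 mm.
Transfer each piece to the centroidal x-axis using Ī + A·d² with d = y − 145:
  web: d = 0 mm → contributes +24 389 000 mm⁴
  top flange (beyond web): d = 135 mm → contributes +26 657 167 mm⁴
  bottom flange (beyond web): d = -135 mm → contributes +26 657 167 mm⁴
Total I = 77 703 333 mm⁴.
For the y-axis: x̄ = 25.391 mm.
Repeating about the centroidal y-axis gives I_y = 4 206 357 mm⁴.
Polar second moment: J = I_x + I_y = 81 909 690 mm⁴.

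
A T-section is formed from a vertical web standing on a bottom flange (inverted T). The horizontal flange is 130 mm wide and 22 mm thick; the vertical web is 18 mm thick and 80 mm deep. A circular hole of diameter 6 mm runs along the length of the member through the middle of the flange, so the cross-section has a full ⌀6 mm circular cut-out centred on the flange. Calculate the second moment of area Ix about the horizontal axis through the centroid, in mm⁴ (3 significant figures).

Decompose the section into non-overlapping parts with the origin at the bottom-left of its bounding rectangle.
Flange: 130 × 22, A = 2 860 mm², y = 11 mm, Ī = 115 353 mm⁴.
Web: 18 × 80, A = 1 440 mm², y = 62 mm, Ī = 768 000 mm⁴.
Hole (subtracted): ⌀6, A = 28.274 mm², y = 11 mm, Ī = 63.617 mm⁴.
Centroid: ȳ = ΣA·y / ΣA = 28.192 mm.
Transfer each piece to the horizontal axis through the centroid using Ī + A·d² with d = y − 28.192:
  flange: d = -17.192 mm → contributes +960 680 mm⁴
  web: d = 33.808 mm → contributes +2 413 881 mm⁴
  hole: d = -17.192 mm → contributes −8420.6 mm⁴
Total I = 3 366 141 mm⁴.

Ix ≈ 3.37 × 10⁶ mm⁴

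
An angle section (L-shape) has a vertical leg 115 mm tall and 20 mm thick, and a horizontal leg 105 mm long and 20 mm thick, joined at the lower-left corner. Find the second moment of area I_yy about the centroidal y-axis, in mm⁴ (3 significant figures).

Decompose the section into non-overlapping parts with the origin at the bottom-left of its bounding rectangle.
Vertical leg: 20 × 115, A = 2 300 mm², x = 10 mm, Ī = 76 667 mm⁴.
Horizontal leg (remainder): 85 × 20, A = 1 700 mm², x = 62.5 mm, Ī = 1 023 542 mm⁴.
Centroid: x̄ = ΣA·x / ΣA = 32.313 mm.
Transfer each piece to the centroidal y-axis using Ī + A·d² with d = x − 32.313:
  vertical leg: d = -22.313 mm → contributes +1 221 716 mm⁴
  horizontal leg (remainder): d = 30.188 mm → contributes +2 572 726 mm⁴
Total I = 3 794 443 mm⁴.

I_yy ≈ 3.79 × 10⁶ mm⁴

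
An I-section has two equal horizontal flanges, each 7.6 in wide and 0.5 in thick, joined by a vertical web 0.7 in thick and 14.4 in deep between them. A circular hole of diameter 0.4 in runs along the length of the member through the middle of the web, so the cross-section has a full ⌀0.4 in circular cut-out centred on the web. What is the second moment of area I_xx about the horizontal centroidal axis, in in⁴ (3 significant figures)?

Treat the section as a set of non-overlapping primitives; coordinates are from the bounding-box lower-left.
Bottom flange: 7.6 × 0.5, A = 3.8 in², y = 0.25 in, Ī = 0.079167 in⁴.
Web: 0.7 × 14.4, A = 10.08 in², y = 7.7 in, Ī = 174.18 in⁴.
Top flange: 7.6 × 0.5, A = 3.8 in², y = 15.15 in, Ī = 0.079167 in⁴.
Hole (subtracted): ⌀0.4, A = 0.12566 in², y = 7.7 in, Ī = 0.0012566 in⁴.
By symmetry the centroid is at mid-height, ȳ = 7.7 in.
Transfer each piece to the horizontal centroidal axis using Ī + A·d² with d = y − 7.7:
  bottom flange: d = -7.45 in → contributes +210.99 in⁴
  web: d = 0 in → contributes +174.18 in⁴
  top flange: d = 7.45 in → contributes +210.99 in⁴
  hole: d = 0 in → contributes −0.0012566 in⁴
Total I = 596.16 in⁴.

I_xx ≈ 596 in⁴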